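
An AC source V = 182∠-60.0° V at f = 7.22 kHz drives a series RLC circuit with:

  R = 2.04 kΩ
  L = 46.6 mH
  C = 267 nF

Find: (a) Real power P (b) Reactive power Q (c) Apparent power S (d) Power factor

Step 1 — Angular frequency: ω = 2π·f = 2π·7220 = 4.536e+04 rad/s.
Step 2 — Component impedances:
  R: Z = R = 2040 Ω
  L: Z = jωL = j·4.536e+04·0.0466 = 0 + j2114 Ω
  C: Z = 1/(jωC) = -j/(ω·C) = 0 - j82.56 Ω
Step 3 — Series combination: Z_total = R + L + C = 2040 + j2031 Ω = 2879∠44.9° Ω.
Step 4 — Source phasor: V = 182∠-60.0° V = 91 - j157.6 V.
Step 5 — Current: I = V / Z = -0.01623 - j0.0611 A = 0.06322∠-104.9° A.
Step 6 — Complex power: S = V·I* = 8.153 + j8.119 VA.
Step 7 — Real power: P = Re(S) = 8.153 W.
Step 8 — Reactive power: Q = Im(S) = 8.119 VAR.
Step 9 — Apparent power: |S| = 11.51 VA.
Step 10 — Power factor: PF = P/|S| = 0.7086 (lagging).

(a) P = 8.153 W  (b) Q = 8.119 VAR  (c) S = 11.51 VA  (d) PF = 0.7086 (lagging)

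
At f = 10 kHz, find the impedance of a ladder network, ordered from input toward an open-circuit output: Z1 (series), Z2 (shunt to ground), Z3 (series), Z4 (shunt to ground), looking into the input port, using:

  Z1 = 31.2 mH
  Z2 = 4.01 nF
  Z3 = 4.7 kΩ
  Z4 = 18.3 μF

Step 1 — Angular frequency: ω = 2π·f = 2π·1e+04 = 6.283e+04 rad/s.
Step 2 — Component impedances:
  Z1: Z = jωL = j·6.283e+04·0.0312 = 0 + j1960 Ω
  Z2: Z = 1/(jωC) = -j/(ω·C) = 0 - j3969 Ω
  Z3: Z = R = 4700 Ω
  Z4: Z = 1/(jωC) = -j/(ω·C) = 0 - j0.8697 Ω
Step 3 — Ladder network (open output): work backward from the far end, alternating series and parallel combinations. Z_in = 1956 - j356.4 Ω = 1988∠-10.3° Ω.

Z = 1956 - j356.4 Ω = 1988∠-10.3° Ω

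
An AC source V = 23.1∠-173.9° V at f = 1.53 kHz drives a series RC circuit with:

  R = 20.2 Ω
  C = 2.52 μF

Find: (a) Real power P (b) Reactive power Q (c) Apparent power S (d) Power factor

Step 1 — Angular frequency: ω = 2π·f = 2π·1530 = 9613 rad/s.
Step 2 — Component impedances:
  R: Z = R = 20.2 Ω
  C: Z = 1/(jωC) = -j/(ω·C) = 0 - j41.28 Ω
Step 3 — Series combination: Z_total = R + C = 20.2 - j41.28 Ω = 45.96∠-63.9° Ω.
Step 4 — Source phasor: V = 23.1∠-173.9° V = -22.97 - j2.455 V.
Step 5 — Current: I = V / Z = -0.1717 - j0.4724 A = 0.5027∠-110.0° A.
Step 6 — Complex power: S = V·I* = 5.104 - j10.43 VA.
Step 7 — Real power: P = Re(S) = 5.104 W.
Step 8 — Reactive power: Q = Im(S) = -10.43 VAR.
Step 9 — Apparent power: |S| = 11.61 VA.
Step 10 — Power factor: PF = P/|S| = 0.4395 (leading).

(a) P = 5.104 W  (b) Q = -10.43 VAR  (c) S = 11.61 VA  (d) PF = 0.4395 (leading)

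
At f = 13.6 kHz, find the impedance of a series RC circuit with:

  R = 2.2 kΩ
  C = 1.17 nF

Step 1 — Angular frequency: ω = 2π·f = 2π·1.36e+04 = 8.545e+04 rad/s.
Step 2 — Component impedances:
  R: Z = R = 2200 Ω
  C: Z = 1/(jωC) = -j/(ω·C) = 0 - j1e+04 Ω
Step 3 — Series combination: Z_total = R + C = 2200 - j1e+04 Ω = 1.024e+04∠-77.6° Ω.

Z = 2200 - j1e+04 Ω = 1.024e+04∠-77.6° Ω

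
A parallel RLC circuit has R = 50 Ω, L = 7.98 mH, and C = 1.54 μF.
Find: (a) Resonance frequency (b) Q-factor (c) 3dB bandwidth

Step 1 — Resonance: ω₀ = 1/√(LC) = 1/√(0.00798·1.54e-06) = 9021 rad/s.
Step 2 — f₀ = ω₀/(2π) = 1436 Hz.
Step 3 — Parallel Q: Q = R/(ω₀L) = 50/(9021·0.00798) = 0.6946.
Step 4 — Bandwidth: Δω = ω₀/Q = 1.299e+04 rad/s; BW = Δω/(2π) = 2067 Hz.

(a) f₀ = 1436 Hz  (b) Q = 0.6946  (c) BW = 2067 Hz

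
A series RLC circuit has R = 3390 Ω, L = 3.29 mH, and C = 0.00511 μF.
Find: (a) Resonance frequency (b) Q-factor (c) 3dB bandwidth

Step 1 — Resonance: ω₀ = 1/√(LC) = 1/√(0.00329·5.11e-09) = 2.439e+05 rad/s.
Step 2 — f₀ = ω₀/(2π) = 3.882e+04 Hz.
Step 3 — Series Q: Q = ω₀L/R = 2.439e+05·0.00329/3390 = 0.2367.
Step 4 — Bandwidth: Δω = ω₀/Q = 1.03e+06 rad/s; BW = Δω/(2π) = 1.64e+05 Hz.

(a) f₀ = 3.882e+04 Hz  (b) Q = 0.2367  (c) BW = 1.64e+05 Hz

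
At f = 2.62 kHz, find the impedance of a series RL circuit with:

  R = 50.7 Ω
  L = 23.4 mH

Step 1 — Angular frequency: ω = 2π·f = 2π·2620 = 1.646e+04 rad/s.
Step 2 — Component impedances:
  R: Z = R = 50.7 Ω
  L: Z = jωL = j·1.646e+04·0.0234 = 0 + j385.2 Ω
Step 3 — Series combination: Z_total = R + L = 50.7 + j385.2 Ω = 388.5∠82.5° Ω.

Z = 50.7 + j385.2 Ω = 388.5∠82.5° Ω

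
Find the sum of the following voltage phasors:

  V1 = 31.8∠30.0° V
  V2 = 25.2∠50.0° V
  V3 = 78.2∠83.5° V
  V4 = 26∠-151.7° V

Step 1 — Convert each phasor to rectangular form:
  V1 = 31.8·(cos(30.0°) + j·sin(30.0°)) = 27.54 + j15.9 V
  V2 = 25.2·(cos(50.0°) + j·sin(50.0°)) = 16.2 + j19.3 V
  V3 = 78.2·(cos(83.5°) + j·sin(83.5°)) = 8.852 + j77.7 V
  V4 = 26·(cos(-151.7°) + j·sin(-151.7°)) = -22.89 - j12.33 V
Step 2 — Sum components: V_total = 29.7 + j100.6 V.
Step 3 — Convert to polar: |V_total| = 104.9 V, ∠V_total = 73.5°.

V_total = 104.9∠73.5° V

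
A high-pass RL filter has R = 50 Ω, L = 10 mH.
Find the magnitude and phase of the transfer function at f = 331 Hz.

Step 1 — Angular frequency: ω = 2π·331 = 2080 rad/s.
Step 2 — Transfer function: H(jω) = jωL/(R + jωL).
Step 3 — Numerator jωL = j·20.8; denominator R + jωL = 50 + j20.8.
Step 4 — H = 0.1475 + j0.3546.
Step 5 — Magnitude: |H| = 0.384 (-8.3 dB); phase: φ = 67.4°.

|H| = 0.384 (-8.3 dB), φ = 67.4°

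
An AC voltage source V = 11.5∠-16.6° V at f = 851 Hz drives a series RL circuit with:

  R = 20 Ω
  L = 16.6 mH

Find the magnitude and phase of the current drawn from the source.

Step 1 — Angular frequency: ω = 2π·f = 2π·851 = 5347 rad/s.
Step 2 — Component impedances:
  R: Z = R = 20 Ω
  L: Z = jωL = j·5347·0.0166 = 0 + j88.76 Ω
Step 3 — Series combination: Z_total = R + L = 20 + j88.76 Ω = 90.99∠77.3° Ω.
Step 4 — Source phasor: V = 11.5∠-16.6° V = 11.02 - j3.285 V.
Step 5 — Ohm's law: I = V / Z_total = (11.02 - j3.285) / (20 + j88.76) = -0.008601 - j0.1261 A.
Step 6 — Convert to polar: |I| = 0.1264 A, ∠I = -93.9°.

I = 0.1264∠-93.9° A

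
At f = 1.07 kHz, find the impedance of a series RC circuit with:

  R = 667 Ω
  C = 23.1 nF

Step 1 — Angular frequency: ω = 2π·f = 2π·1070 = 6723 rad/s.
Step 2 — Component impedances:
  R: Z = R = 667 Ω
  C: Z = 1/(jωC) = -j/(ω·C) = 0 - j6439 Ω
Step 3 — Series combination: Z_total = R + C = 667 - j6439 Ω = 6474∠-84.1° Ω.

Z = 667 - j6439 Ω = 6474∠-84.1° Ω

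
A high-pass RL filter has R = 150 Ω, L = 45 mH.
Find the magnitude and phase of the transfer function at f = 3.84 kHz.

Step 1 — Angular frequency: ω = 2π·3840 = 2.413e+04 rad/s.
Step 2 — Transfer function: H(jω) = jωL/(R + jωL).
Step 3 — Numerator jωL = j·1086; denominator R + jωL = 150 + j1086.
Step 4 — H = 0.9813 + j0.1356.
Step 5 — Magnitude: |H| = 0.9906 (-0.1 dB); phase: φ = 7.9°.

|H| = 0.9906 (-0.1 dB), φ = 7.9°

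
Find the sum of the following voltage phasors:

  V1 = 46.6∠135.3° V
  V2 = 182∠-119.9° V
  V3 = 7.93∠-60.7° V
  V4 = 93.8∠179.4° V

Step 1 — Convert each phasor to rectangular form:
  V1 = 46.6·(cos(135.3°) + j·sin(135.3°)) = -33.12 + j32.78 V
  V2 = 182·(cos(-119.9°) + j·sin(-119.9°)) = -90.72 - j157.8 V
  V3 = 7.93·(cos(-60.7°) + j·sin(-60.7°)) = 3.881 - j6.916 V
  V4 = 93.8·(cos(179.4°) + j·sin(179.4°)) = -93.79 + j0.9823 V
Step 2 — Sum components: V_total = -213.8 - j130.9 V.
Step 3 — Convert to polar: |V_total| = 250.7 V, ∠V_total = -148.5°.

V_total = 250.7∠-148.5° V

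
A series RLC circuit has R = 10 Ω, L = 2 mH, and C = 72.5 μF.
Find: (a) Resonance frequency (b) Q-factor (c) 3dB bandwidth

Step 1 — Resonance: ω₀ = 1/√(LC) = 1/√(0.002·7.25e-05) = 2626 rad/s.
Step 2 — f₀ = ω₀/(2π) = 418 Hz.
Step 3 — Series Q: Q = ω₀L/R = 2626·0.002/10 = 0.5252.
Step 4 — Bandwidth: Δω = ω₀/Q = 5000 rad/s; BW = Δω/(2π) = 795.8 Hz.

(a) f₀ = 418 Hz  (b) Q = 0.5252  (c) BW = 795.8 Hz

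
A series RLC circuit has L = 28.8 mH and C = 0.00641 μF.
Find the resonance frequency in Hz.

Step 1 — Resonance condition Im(Z)=0 gives ω₀ = 1/√(LC).
Step 2 — ω₀ = 1/√(0.0288·6.41e-09) = 7.36e+04 rad/s.
Step 3 — f₀ = ω₀/(2π) = 1.171e+04 Hz.

f₀ = 1.171e+04 Hz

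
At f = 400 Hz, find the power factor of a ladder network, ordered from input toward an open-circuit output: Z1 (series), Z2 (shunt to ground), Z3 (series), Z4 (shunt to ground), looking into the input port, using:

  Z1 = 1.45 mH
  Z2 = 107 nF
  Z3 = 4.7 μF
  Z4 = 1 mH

Step 1 — Angular frequency: ω = 2π·f = 2π·400 = 2513 rad/s.
Step 2 — Component impedances:
  Z1: Z = jωL = j·2513·0.00145 = 0 + j3.644 Ω
  Z2: Z = 1/(jωC) = -j/(ω·C) = 0 - j3719 Ω
  Z3: Z = 1/(jωC) = -j/(ω·C) = 0 - j84.66 Ω
  Z4: Z = jωL = j·2513·0.001 = 0 + j2.513 Ω
Step 3 — Ladder network (open output): work backward from the far end, alternating series and parallel combinations. Z_in = 0 - j76.72 Ω = 76.72∠-90.0° Ω.
Step 4 — Power factor: PF = cos(φ) = Re(Z)/|Z| = 0/76.72 = 0.
Step 5 — Type: Im(Z) = -76.72 ⇒ leading (phase φ = -90.0°).

PF = 0 (leading, φ = -90.0°)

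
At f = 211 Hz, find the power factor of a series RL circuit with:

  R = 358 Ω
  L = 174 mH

Step 1 — Angular frequency: ω = 2π·f = 2π·211 = 1326 rad/s.
Step 2 — Component impedances:
  R: Z = R = 358 Ω
  L: Z = jωL = j·1326·0.174 = 0 + j230.7 Ω
Step 3 — Series combination: Z_total = R + L = 358 + j230.7 Ω = 425.9∠32.8° Ω.
Step 4 — Power factor: PF = cos(φ) = Re(Z)/|Z| = 358/425.9 = 0.8406.
Step 5 — Type: Im(Z) = 230.7 ⇒ lagging (phase φ = 32.8°).

PF = 0.8406 (lagging, φ = 32.8°)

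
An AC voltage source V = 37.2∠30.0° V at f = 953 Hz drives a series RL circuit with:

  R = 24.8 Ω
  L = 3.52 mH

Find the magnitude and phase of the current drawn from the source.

Step 1 — Angular frequency: ω = 2π·f = 2π·953 = 5988 rad/s.
Step 2 — Component impedances:
  R: Z = R = 24.8 Ω
  L: Z = jωL = j·5988·0.00352 = 0 + j21.08 Ω
Step 3 — Series combination: Z_total = R + L = 24.8 + j21.08 Ω = 32.55∠40.4° Ω.
Step 4 — Source phasor: V = 37.2∠30.0° V = 32.22 + j18.6 V.
Step 5 — Ohm's law: I = V / Z_total = (32.22 + j18.6) / (24.8 + j21.08) = 1.124 - j0.2056 A.
Step 6 — Convert to polar: |I| = 1.143 A, ∠I = -10.4°.

I = 1.143∠-10.4° A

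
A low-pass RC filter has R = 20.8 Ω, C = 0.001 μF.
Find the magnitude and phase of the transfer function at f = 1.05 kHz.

Step 1 — Angular frequency: ω = 2π·1050 = 6597 rad/s.
Step 2 — Transfer function: H(jω) = 1/(1 + jωRC).
Step 3 — Denominator: 1 + jωRC = 1 + j·6597·20.8·1e-09 = 1 + j0.0001372.
Step 4 — H = 1 - j0.0001372.
Step 5 — Magnitude: |H| = 1 (-0.0 dB); phase: φ = -0.0°.

|H| = 1 (-0.0 dB), φ = -0.0°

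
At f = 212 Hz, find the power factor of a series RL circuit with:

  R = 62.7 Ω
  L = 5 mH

Step 1 — Angular frequency: ω = 2π·f = 2π·212 = 1332 rad/s.
Step 2 — Component impedances:
  R: Z = R = 62.7 Ω
  L: Z = jωL = j·1332·0.005 = 0 + j6.66 Ω
Step 3 — Series combination: Z_total = R + L = 62.7 + j6.66 Ω = 63.05∠6.1° Ω.
Step 4 — Power factor: PF = cos(φ) = Re(Z)/|Z| = 62.7/63.05 = 0.9944.
Step 5 — Type: Im(Z) = 6.66 ⇒ lagging (phase φ = 6.1°).

PF = 0.9944 (lagging, φ = 6.1°)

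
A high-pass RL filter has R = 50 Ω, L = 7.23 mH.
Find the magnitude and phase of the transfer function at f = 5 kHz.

Step 1 — Angular frequency: ω = 2π·5000 = 3.142e+04 rad/s.
Step 2 — Transfer function: H(jω) = jωL/(R + jωL).
Step 3 — Numerator jωL = j·227.1; denominator R + jωL = 50 + j227.1.
Step 4 — H = 0.9538 + j0.21.
Step 5 — Magnitude: |H| = 0.9766 (-0.2 dB); phase: φ = 12.4°.

|H| = 0.9766 (-0.2 dB), φ = 12.4°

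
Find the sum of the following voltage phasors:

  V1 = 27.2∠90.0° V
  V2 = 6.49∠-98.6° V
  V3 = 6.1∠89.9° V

Step 1 — Convert each phasor to rectangular form:
  V1 = 27.2·(cos(90.0°) + j·sin(90.0°)) = 0 + j27.2 V
  V2 = 6.49·(cos(-98.6°) + j·sin(-98.6°)) = -0.9705 - j6.417 V
  V3 = 6.1·(cos(89.9°) + j·sin(89.9°)) = 0.01065 + j6.1 V
Step 2 — Sum components: V_total = -0.9598 + j26.88 V.
Step 3 — Convert to polar: |V_total| = 26.9 V, ∠V_total = 92.0°.

V_total = 26.9∠92.0° V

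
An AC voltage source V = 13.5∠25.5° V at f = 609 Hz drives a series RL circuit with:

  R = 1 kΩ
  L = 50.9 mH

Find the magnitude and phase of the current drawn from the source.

Step 1 — Angular frequency: ω = 2π·f = 2π·609 = 3826 rad/s.
Step 2 — Component impedances:
  R: Z = R = 1000 Ω
  L: Z = jωL = j·3826·0.0509 = 0 + j194.8 Ω
Step 3 — Series combination: Z_total = R + L = 1000 + j194.8 Ω = 1019∠11.0° Ω.
Step 4 — Source phasor: V = 13.5∠25.5° V = 12.18 + j5.812 V.
Step 5 — Ohm's law: I = V / Z_total = (12.18 + j5.812) / (1000 + j194.8) = 0.01283 + j0.003313 A.
Step 6 — Convert to polar: |I| = 0.01325 A, ∠I = 14.5°.

I = 0.01325∠14.5° A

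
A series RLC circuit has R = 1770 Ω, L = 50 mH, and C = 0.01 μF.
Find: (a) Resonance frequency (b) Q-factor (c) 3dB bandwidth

Step 1 — Resonance: ω₀ = 1/√(LC) = 1/√(0.05·1e-08) = 4.472e+04 rad/s.
Step 2 — f₀ = ω₀/(2π) = 7118 Hz.
Step 3 — Series Q: Q = ω₀L/R = 4.472e+04·0.05/1770 = 1.263.
Step 4 — Bandwidth: Δω = ω₀/Q = 3.54e+04 rad/s; BW = Δω/(2π) = 5634 Hz.

(a) f₀ = 7118 Hz  (b) Q = 1.263  (c) BW = 5634 Hz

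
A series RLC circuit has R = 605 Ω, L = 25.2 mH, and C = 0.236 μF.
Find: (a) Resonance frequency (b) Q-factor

Step 1 — Resonance condition Im(Z)=0 gives ω₀ = 1/√(LC).
Step 2 — ω₀ = 1/√(0.0252·2.36e-07) = 1.297e+04 rad/s.
Step 3 — f₀ = ω₀/(2π) = 2064 Hz.
Step 4 — Series Q: Q = ω₀L/R = 1.297e+04·0.0252/605 = 0.5401.

(a) f₀ = 2064 Hz  (b) Q = 0.5401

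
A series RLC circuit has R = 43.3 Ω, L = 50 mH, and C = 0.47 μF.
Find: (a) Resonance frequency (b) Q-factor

Step 1 — Resonance condition Im(Z)=0 gives ω₀ = 1/√(LC).
Step 2 — ω₀ = 1/√(0.05·4.7e-07) = 6523 rad/s.
Step 3 — f₀ = ω₀/(2π) = 1038 Hz.
Step 4 — Series Q: Q = ω₀L/R = 6523·0.05/43.3 = 7.533.

(a) f₀ = 1038 Hz  (b) Q = 7.533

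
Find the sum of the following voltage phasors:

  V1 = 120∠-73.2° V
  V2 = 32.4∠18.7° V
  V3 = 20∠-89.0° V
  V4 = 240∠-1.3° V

Step 1 — Convert each phasor to rectangular form:
  V1 = 120·(cos(-73.2°) + j·sin(-73.2°)) = 34.68 - j114.9 V
  V2 = 32.4·(cos(18.7°) + j·sin(18.7°)) = 30.69 + j10.39 V
  V3 = 20·(cos(-89.0°) + j·sin(-89.0°)) = 0.349 - j20 V
  V4 = 240·(cos(-1.3°) + j·sin(-1.3°)) = 239.9 - j5.445 V
Step 2 — Sum components: V_total = 305.7 - j129.9 V.
Step 3 — Convert to polar: |V_total| = 332.1 V, ∠V_total = -23.0°.

V_total = 332.1∠-23.0° V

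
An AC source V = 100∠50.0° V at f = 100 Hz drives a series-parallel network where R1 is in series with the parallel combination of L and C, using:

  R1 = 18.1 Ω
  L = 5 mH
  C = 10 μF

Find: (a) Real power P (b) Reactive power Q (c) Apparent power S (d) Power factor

Step 1 — Angular frequency: ω = 2π·f = 2π·100 = 628.3 rad/s.
Step 2 — Component impedances:
  R1: Z = R = 18.1 Ω
  L: Z = jωL = j·628.3·0.005 = 0 + j3.142 Ω
  C: Z = 1/(jωC) = -j/(ω·C) = 0 - j159.2 Ω
Step 3 — Parallel branch: L || C = 1/(1/L + 1/C) = 0 + j3.205 Ω.
Step 4 — Series with R1: Z_total = R1 + (L || C) = 18.1 + j3.205 Ω = 18.38∠10.0° Ω.
Step 5 — Source phasor: V = 100∠50.0° V = 64.28 + j76.6 V.
Step 6 — Current: I = V / Z = 4.17 + j3.494 A = 5.44∠40.0° A.
Step 7 — Complex power: S = V·I* = 535.7 + j94.85 VA.
Step 8 — Real power: P = Re(S) = 535.7 W.
Step 9 — Reactive power: Q = Im(S) = 94.85 VAR.
Step 10 — Apparent power: |S| = 544 VA.
Step 11 — Power factor: PF = P/|S| = 0.9847 (lagging).

(a) P = 535.7 W  (b) Q = 94.85 VAR  (c) S = 544 VA  (d) PF = 0.9847 (lagging)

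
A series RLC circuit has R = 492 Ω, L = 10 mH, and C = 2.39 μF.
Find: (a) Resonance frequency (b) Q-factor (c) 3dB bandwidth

Step 1 — Resonance: ω₀ = 1/√(LC) = 1/√(0.01·2.39e-06) = 6468 rad/s.
Step 2 — f₀ = ω₀/(2π) = 1029 Hz.
Step 3 — Series Q: Q = ω₀L/R = 6468·0.01/492 = 0.1315.
Step 4 — Bandwidth: Δω = ω₀/Q = 4.92e+04 rad/s; BW = Δω/(2π) = 7830 Hz.

(a) f₀ = 1029 Hz  (b) Q = 0.1315  (c) BW = 7830 Hz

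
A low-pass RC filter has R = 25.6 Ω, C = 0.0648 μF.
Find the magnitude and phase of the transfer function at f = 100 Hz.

Step 1 — Angular frequency: ω = 2π·100 = 628.3 rad/s.
Step 2 — Transfer function: H(jω) = 1/(1 + jωRC).
Step 3 — Denominator: 1 + jωRC = 1 + j·628.3·25.6·6.48e-08 = 1 + j0.001042.
Step 4 — H = 1 - j0.001042.
Step 5 — Magnitude: |H| = 1 (-0.0 dB); phase: φ = -0.1°.

|H| = 1 (-0.0 dB), φ = -0.1°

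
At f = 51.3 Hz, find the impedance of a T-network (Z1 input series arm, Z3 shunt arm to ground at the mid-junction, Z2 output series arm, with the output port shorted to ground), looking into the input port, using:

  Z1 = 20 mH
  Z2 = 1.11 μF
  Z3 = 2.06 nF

Step 1 — Angular frequency: ω = 2π·f = 2π·51.3 = 322.3 rad/s.
Step 2 — Component impedances:
  Z1: Z = jωL = j·322.3·0.02 = 0 + j6.447 Ω
  Z2: Z = 1/(jωC) = -j/(ω·C) = 0 - j2795 Ω
  Z3: Z = 1/(jωC) = -j/(ω·C) = 0 - j1.506e+06 Ω
Step 3 — With the output port shorted to ground, the output series arm Z2 runs from the junction to ground; the shunt arm Z3 also runs from the junction to ground. They appear in parallel: Z3 || Z2 = 0 - j2790 Ω.
Step 4 — Series with input arm Z1: Z_in = Z1 + (Z3 || Z2) = 0 - j2783 Ω = 2783∠-90.0° Ω.

Z = 0 - j2783 Ω = 2783∠-90.0° Ω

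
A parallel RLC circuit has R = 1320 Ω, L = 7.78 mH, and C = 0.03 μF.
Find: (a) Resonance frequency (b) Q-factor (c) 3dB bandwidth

Step 1 — Resonance: ω₀ = 1/√(LC) = 1/√(0.00778·3e-08) = 6.546e+04 rad/s.
Step 2 — f₀ = ω₀/(2π) = 1.042e+04 Hz.
Step 3 — Parallel Q: Q = R/(ω₀L) = 1320/(6.546e+04·0.00778) = 2.592.
Step 4 — Bandwidth: Δω = ω₀/Q = 2.525e+04 rad/s; BW = Δω/(2π) = 4019 Hz.

(a) f₀ = 1.042e+04 Hz  (b) Q = 2.592  (c) BW = 4019 Hz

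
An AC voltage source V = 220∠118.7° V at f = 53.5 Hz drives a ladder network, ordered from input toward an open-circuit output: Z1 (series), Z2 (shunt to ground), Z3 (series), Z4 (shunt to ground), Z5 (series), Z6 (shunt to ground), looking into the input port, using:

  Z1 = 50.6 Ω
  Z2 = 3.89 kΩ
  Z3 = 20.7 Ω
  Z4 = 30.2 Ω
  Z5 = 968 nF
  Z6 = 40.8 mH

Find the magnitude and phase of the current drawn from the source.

Step 1 — Angular frequency: ω = 2π·f = 2π·53.5 = 336.2 rad/s.
Step 2 — Component impedances:
  Z1: Z = R = 50.6 Ω
  Z2: Z = R = 3890 Ω
  Z3: Z = R = 20.7 Ω
  Z4: Z = R = 30.2 Ω
  Z5: Z = 1/(jωC) = -j/(ω·C) = 0 - j3073 Ω
  Z6: Z = jωL = j·336.2·0.0408 = 0 + j13.71 Ω
Step 3 — Ladder network (open output): work backward from the far end, alternating series and parallel combinations. Z_in = 100.8 - j0.2904 Ω = 100.8∠-0.2° Ω.
Step 4 — Source phasor: V = 220∠118.7° V = -105.6 + j193 V.
Step 5 — Ohm's law: I = V / Z_total = (-105.6 + j193) / (100.8 - j0.2904) = -1.053 + j1.911 A.
Step 6 — Convert to polar: |I| = 2.182 A, ∠I = 118.9°.

I = 2.182∠118.9° A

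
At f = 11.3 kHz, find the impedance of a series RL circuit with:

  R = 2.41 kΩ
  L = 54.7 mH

Step 1 — Angular frequency: ω = 2π·f = 2π·1.13e+04 = 7.1e+04 rad/s.
Step 2 — Component impedances:
  R: Z = R = 2410 Ω
  L: Z = jωL = j·7.1e+04·0.0547 = 0 + j3884 Ω
Step 3 — Series combination: Z_total = R + L = 2410 + j3884 Ω = 4571∠58.2° Ω.

Z = 2410 + j3884 Ω = 4571∠58.2° Ω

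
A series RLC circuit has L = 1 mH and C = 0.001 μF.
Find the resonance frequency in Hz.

Step 1 — Resonance condition Im(Z)=0 gives ω₀ = 1/√(LC).
Step 2 — ω₀ = 1/√(0.001·1e-09) = 1e+06 rad/s.
Step 3 — f₀ = ω₀/(2π) = 1.592e+05 Hz.

f₀ = 1.592e+05 Hz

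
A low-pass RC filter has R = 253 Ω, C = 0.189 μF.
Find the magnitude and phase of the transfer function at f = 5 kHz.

Step 1 — Angular frequency: ω = 2π·5000 = 3.142e+04 rad/s.
Step 2 — Transfer function: H(jω) = 1/(1 + jωRC).
Step 3 — Denominator: 1 + jωRC = 1 + j·3.142e+04·253·1.89e-07 = 1 + j1.502.
Step 4 — H = 0.3071 - j0.4613.
Step 5 — Magnitude: |H| = 0.5541 (-5.1 dB); phase: φ = -56.3°.

|H| = 0.5541 (-5.1 dB), φ = -56.3°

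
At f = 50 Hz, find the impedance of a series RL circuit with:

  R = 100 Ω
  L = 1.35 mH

Step 1 — Angular frequency: ω = 2π·f = 2π·50 = 314.2 rad/s.
Step 2 — Component impedances:
  R: Z = R = 100 Ω
  L: Z = jωL = j·314.2·0.00135 = 0 + j0.4241 Ω
Step 3 — Series combination: Z_total = R + L = 100 + j0.4241 Ω = 100∠0.2° Ω.

Z = 100 + j0.4241 Ω = 100∠0.2° Ω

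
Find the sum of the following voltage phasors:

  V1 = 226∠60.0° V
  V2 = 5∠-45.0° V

Step 1 — Convert each phasor to rectangular form:
  V1 = 226·(cos(60.0°) + j·sin(60.0°)) = 113 + j195.7 V
  V2 = 5·(cos(-45.0°) + j·sin(-45.0°)) = 3.536 - j3.536 V
Step 2 — Sum components: V_total = 116.5 + j192.2 V.
Step 3 — Convert to polar: |V_total| = 224.8 V, ∠V_total = 58.8°.

V_total = 224.8∠58.8° V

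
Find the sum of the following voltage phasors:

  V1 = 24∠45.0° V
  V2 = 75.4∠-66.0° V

Step 1 — Convert each phasor to rectangular form:
  V1 = 24·(cos(45.0°) + j·sin(45.0°)) = 16.97 + j16.97 V
  V2 = 75.4·(cos(-66.0°) + j·sin(-66.0°)) = 30.67 - j68.88 V
Step 2 — Sum components: V_total = 47.64 - j51.91 V.
Step 3 — Convert to polar: |V_total| = 70.46 V, ∠V_total = -47.5°.

V_total = 70.46∠-47.5° V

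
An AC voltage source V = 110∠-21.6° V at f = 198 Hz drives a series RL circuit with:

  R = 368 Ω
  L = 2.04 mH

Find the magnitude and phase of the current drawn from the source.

Step 1 — Angular frequency: ω = 2π·f = 2π·198 = 1244 rad/s.
Step 2 — Component impedances:
  R: Z = R = 368 Ω
  L: Z = jωL = j·1244·0.00204 = 0 + j2.538 Ω
Step 3 — Series combination: Z_total = R + L = 368 + j2.538 Ω = 368∠0.4° Ω.
Step 4 — Source phasor: V = 110∠-21.6° V = 102.3 - j40.49 V.
Step 5 — Ohm's law: I = V / Z_total = (102.3 - j40.49) / (368 + j2.538) = 0.2772 - j0.1119 A.
Step 6 — Convert to polar: |I| = 0.2989 A, ∠I = -22.0°.

I = 0.2989∠-22.0° A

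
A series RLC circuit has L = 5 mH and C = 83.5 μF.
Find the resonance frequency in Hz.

Step 1 — Resonance condition Im(Z)=0 gives ω₀ = 1/√(LC).
Step 2 — ω₀ = 1/√(0.005·8.35e-05) = 1548 rad/s.
Step 3 — f₀ = ω₀/(2π) = 246.3 Hz.

f₀ = 246.3 Hz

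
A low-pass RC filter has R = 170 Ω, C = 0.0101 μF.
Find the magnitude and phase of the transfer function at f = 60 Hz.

Step 1 — Angular frequency: ω = 2π·60 = 377 rad/s.
Step 2 — Transfer function: H(jω) = 1/(1 + jωRC).
Step 3 — Denominator: 1 + jωRC = 1 + j·377·170·1.01e-08 = 1 + j0.0006473.
Step 4 — H = 1 - j0.0006473.
Step 5 — Magnitude: |H| = 1 (-0.0 dB); phase: φ = -0.0°.

|H| = 1 (-0.0 dB), φ = -0.0°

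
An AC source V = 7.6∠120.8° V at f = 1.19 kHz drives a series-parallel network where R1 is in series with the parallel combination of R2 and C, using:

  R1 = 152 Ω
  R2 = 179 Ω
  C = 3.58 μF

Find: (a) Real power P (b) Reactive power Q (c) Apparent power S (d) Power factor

Step 1 — Angular frequency: ω = 2π·f = 2π·1190 = 7477 rad/s.
Step 2 — Component impedances:
  R1: Z = R = 152 Ω
  R2: Z = R = 179 Ω
  C: Z = 1/(jωC) = -j/(ω·C) = 0 - j37.36 Ω
Step 3 — Parallel branch: R2 || C = 1/(1/R2 + 1/C) = 7.472 - j35.8 Ω.
Step 4 — Series with R1: Z_total = R1 + (R2 || C) = 159.5 - j35.8 Ω = 163.4∠-12.7° Ω.
Step 5 — Source phasor: V = 7.6∠120.8° V = -3.892 + j6.528 V.
Step 6 — Current: I = V / Z = -0.03198 + j0.03376 A = 0.0465∠133.5° A.
Step 7 — Complex power: S = V·I* = 0.3448 - j0.07741 VA.
Step 8 — Real power: P = Re(S) = 0.3448 W.
Step 9 — Reactive power: Q = Im(S) = -0.07741 VAR.
Step 10 — Apparent power: |S| = 0.3534 VA.
Step 11 — Power factor: PF = P/|S| = 0.9757 (leading).

(a) P = 0.3448 W  (b) Q = -0.07741 VAR  (c) S = 0.3534 VA  (d) PF = 0.9757 (leading)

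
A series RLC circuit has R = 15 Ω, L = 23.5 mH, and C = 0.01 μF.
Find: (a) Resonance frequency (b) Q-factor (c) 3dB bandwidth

Step 1 — Resonance condition Im(Z)=0 gives ω₀ = 1/√(LC).
Step 2 — ω₀ = 1/√(0.0235·1e-08) = 6.523e+04 rad/s.
Step 3 — f₀ = ω₀/(2π) = 1.038e+04 Hz.
Step 4 — Series Q: Q = ω₀L/R = 6.523e+04·0.0235/15 = 102.2.
Step 5 — 3dB bandwidth: Δω = ω₀/Q = 638.3 rad/s; BW = Δω/(2π) = 101.6 Hz.

(a) f₀ = 1.038e+04 Hz  (b) Q = 102.2  (c) BW = 101.6 Hz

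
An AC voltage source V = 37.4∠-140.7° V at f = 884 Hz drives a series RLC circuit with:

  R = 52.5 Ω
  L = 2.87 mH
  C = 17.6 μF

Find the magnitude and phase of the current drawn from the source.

Step 1 — Angular frequency: ω = 2π·f = 2π·884 = 5554 rad/s.
Step 2 — Component impedances:
  R: Z = R = 52.5 Ω
  L: Z = jωL = j·5554·0.00287 = 0 + j15.94 Ω
  C: Z = 1/(jωC) = -j/(ω·C) = 0 - j10.23 Ω
Step 3 — Series combination: Z_total = R + L + C = 52.5 + j5.711 Ω = 52.81∠6.2° Ω.
Step 4 — Source phasor: V = 37.4∠-140.7° V = -28.94 - j23.69 V.
Step 5 — Ohm's law: I = V / Z_total = (-28.94 - j23.69) / (52.5 + j5.711) = -0.5933 - j0.3867 A.
Step 6 — Convert to polar: |I| = 0.7082 A, ∠I = -146.9°.

I = 0.7082∠-146.9° A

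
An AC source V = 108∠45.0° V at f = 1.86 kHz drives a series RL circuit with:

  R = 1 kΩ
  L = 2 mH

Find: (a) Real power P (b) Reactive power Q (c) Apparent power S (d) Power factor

Step 1 — Angular frequency: ω = 2π·f = 2π·1860 = 1.169e+04 rad/s.
Step 2 — Component impedances:
  R: Z = R = 1000 Ω
  L: Z = jωL = j·1.169e+04·0.002 = 0 + j23.37 Ω
Step 3 — Series combination: Z_total = R + L = 1000 + j23.37 Ω = 1000∠1.3° Ω.
Step 4 — Source phasor: V = 108∠45.0° V = 76.37 + j76.37 V.
Step 5 — Current: I = V / Z = 0.07811 + j0.07454 A = 0.108∠43.7° A.
Step 6 — Complex power: S = V·I* = 11.66 + j0.2725 VA.
Step 7 — Real power: P = Re(S) = 11.66 W.
Step 8 — Reactive power: Q = Im(S) = 0.2725 VAR.
Step 9 — Apparent power: |S| = 11.66 VA.
Step 10 — Power factor: PF = P/|S| = 0.9997 (lagging).

(a) P = 11.66 W  (b) Q = 0.2725 VAR  (c) S = 11.66 VA  (d) PF = 0.9997 (lagging)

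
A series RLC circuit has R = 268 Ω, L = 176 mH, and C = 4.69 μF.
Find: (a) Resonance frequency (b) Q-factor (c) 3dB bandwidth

Step 1 — Resonance: ω₀ = 1/√(LC) = 1/√(0.176·4.69e-06) = 1101 rad/s.
Step 2 — f₀ = ω₀/(2π) = 175.2 Hz.
Step 3 — Series Q: Q = ω₀L/R = 1101·0.176/268 = 0.7228.
Step 4 — Bandwidth: Δω = ω₀/Q = 1523 rad/s; BW = Δω/(2π) = 242.3 Hz.

(a) f₀ = 175.2 Hz  (b) Q = 0.7228  (c) BW = 242.3 Hz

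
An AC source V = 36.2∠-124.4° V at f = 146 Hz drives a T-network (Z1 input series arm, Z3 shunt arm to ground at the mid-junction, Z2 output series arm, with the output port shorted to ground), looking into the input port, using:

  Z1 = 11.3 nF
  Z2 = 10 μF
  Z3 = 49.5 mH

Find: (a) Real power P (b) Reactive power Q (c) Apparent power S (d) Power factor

Step 1 — Angular frequency: ω = 2π·f = 2π·146 = 917.3 rad/s.
Step 2 — Component impedances:
  Z1: Z = 1/(jωC) = -j/(ω·C) = 0 - j9.647e+04 Ω
  Z2: Z = 1/(jωC) = -j/(ω·C) = 0 - j109 Ω
  Z3: Z = jωL = j·917.3·0.0495 = 0 + j45.41 Ω
Step 3 — With the output port shorted to ground, the output series arm Z2 runs from the junction to ground; the shunt arm Z3 also runs from the junction to ground. They appear in parallel: Z3 || Z2 = 0 + j77.83 Ω.
Step 4 — Series with input arm Z1: Z_in = Z1 + (Z3 || Z2) = 0 - j9.639e+04 Ω = 9.639e+04∠-90.0° Ω.
Step 5 — Source phasor: V = 36.2∠-124.4° V = -20.45 - j29.87 V.
Step 6 — Current: I = V / Z = 0.0003099 - j0.0002122 A = 0.0003756∠-34.4° A.
Step 7 — Complex power: S = V·I* = 0 - j0.01359 VA.
Step 8 — Real power: P = Re(S) = 0 W.
Step 9 — Reactive power: Q = Im(S) = -0.01359 VAR.
Step 10 — Apparent power: |S| = 0.01359 VA.
Step 11 — Power factor: PF = P/|S| = 0 (leading).

(a) P = 0 W  (b) Q = -0.01359 VAR  (c) S = 0.01359 VA  (d) PF = 0 (leading)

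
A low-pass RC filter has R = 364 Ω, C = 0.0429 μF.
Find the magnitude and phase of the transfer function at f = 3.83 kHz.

Step 1 — Angular frequency: ω = 2π·3830 = 2.406e+04 rad/s.
Step 2 — Transfer function: H(jω) = 1/(1 + jωRC).
Step 3 — Denominator: 1 + jωRC = 1 + j·2.406e+04·364·4.29e-08 = 1 + j0.3758.
Step 4 — H = 0.8763 - j0.3293.
Step 5 — Magnitude: |H| = 0.9361 (-0.6 dB); phase: φ = -20.6°.

|H| = 0.9361 (-0.6 dB), φ = -20.6°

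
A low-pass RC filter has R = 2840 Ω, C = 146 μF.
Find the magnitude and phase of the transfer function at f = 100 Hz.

Step 1 — Angular frequency: ω = 2π·100 = 628.3 rad/s.
Step 2 — Transfer function: H(jω) = 1/(1 + jωRC).
Step 3 — Denominator: 1 + jωRC = 1 + j·628.3·2840·0.000146 = 1 + j260.5.
Step 4 — H = 1.473e-05 - j0.003838.
Step 5 — Magnitude: |H| = 0.003838 (-48.3 dB); phase: φ = -89.8°.

|H| = 0.003838 (-48.3 dB), φ = -89.8°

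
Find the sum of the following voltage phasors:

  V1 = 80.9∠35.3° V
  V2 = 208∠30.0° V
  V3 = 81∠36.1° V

Step 1 — Convert each phasor to rectangular form:
  V1 = 80.9·(cos(35.3°) + j·sin(35.3°)) = 66.03 + j46.75 V
  V2 = 208·(cos(30.0°) + j·sin(30.0°)) = 180.1 + j104 V
  V3 = 81·(cos(36.1°) + j·sin(36.1°)) = 65.45 + j47.72 V
Step 2 — Sum components: V_total = 311.6 + j198.5 V.
Step 3 — Convert to polar: |V_total| = 369.4 V, ∠V_total = 32.5°.

V_total = 369.4∠32.5° V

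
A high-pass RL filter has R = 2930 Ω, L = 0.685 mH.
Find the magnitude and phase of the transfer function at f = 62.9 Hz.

Step 1 — Angular frequency: ω = 2π·62.9 = 395.2 rad/s.
Step 2 — Transfer function: H(jω) = jωL/(R + jωL).
Step 3 — Numerator jωL = j·0.2707; denominator R + jωL = 2930 + j0.2707.
Step 4 — H = 8.537e-09 + j9.24e-05.
Step 5 — Magnitude: |H| = 9.24e-05 (-80.7 dB); phase: φ = 90.0°.

|H| = 9.24e-05 (-80.7 dB), φ = 90.0°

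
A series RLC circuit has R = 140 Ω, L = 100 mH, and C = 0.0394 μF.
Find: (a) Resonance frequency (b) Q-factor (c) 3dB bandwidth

Step 1 — Resonance condition Im(Z)=0 gives ω₀ = 1/√(LC).
Step 2 — ω₀ = 1/√(0.1·3.94e-08) = 1.593e+04 rad/s.
Step 3 — f₀ = ω₀/(2π) = 2536 Hz.
Step 4 — Series Q: Q = ω₀L/R = 1.593e+04·0.1/140 = 11.38.
Step 5 — 3dB bandwidth: Δω = ω₀/Q = 1400 rad/s; BW = Δω/(2π) = 222.8 Hz.

(a) f₀ = 2536 Hz  (b) Q = 11.38  (c) BW = 222.8 Hz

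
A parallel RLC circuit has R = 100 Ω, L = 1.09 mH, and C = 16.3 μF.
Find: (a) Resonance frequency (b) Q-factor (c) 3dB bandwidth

Step 1 — Resonance: ω₀ = 1/√(LC) = 1/√(0.00109·1.63e-05) = 7502 rad/s.
Step 2 — f₀ = ω₀/(2π) = 1194 Hz.
Step 3 — Parallel Q: Q = R/(ω₀L) = 100/(7502·0.00109) = 12.23.
Step 4 — Bandwidth: Δω = ω₀/Q = 613.5 rad/s; BW = Δω/(2π) = 97.64 Hz.

(a) f₀ = 1194 Hz  (b) Q = 12.23  (c) BW = 97.64 Hz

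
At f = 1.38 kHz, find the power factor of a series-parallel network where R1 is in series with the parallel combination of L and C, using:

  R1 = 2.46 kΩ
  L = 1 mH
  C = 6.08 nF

Step 1 — Angular frequency: ω = 2π·f = 2π·1380 = 8671 rad/s.
Step 2 — Component impedances:
  R1: Z = R = 2460 Ω
  L: Z = jωL = j·8671·0.001 = 0 + j8.671 Ω
  C: Z = 1/(jωC) = -j/(ω·C) = 0 - j1.897e+04 Ω
Step 3 — Parallel branch: L || C = 1/(1/L + 1/C) = 0 + j8.675 Ω.
Step 4 — Series with R1: Z_total = R1 + (L || C) = 2460 + j8.675 Ω = 2460∠0.2° Ω.
Step 5 — Power factor: PF = cos(φ) = Re(Z)/|Z| = 2460/2460 = 1.
Step 6 — Type: Im(Z) = 8.675 ⇒ lagging (phase φ = 0.2°).

PF = 1 (lagging, φ = 0.2°)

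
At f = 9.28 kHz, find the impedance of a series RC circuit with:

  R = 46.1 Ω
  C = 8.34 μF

Step 1 — Angular frequency: ω = 2π·f = 2π·9280 = 5.831e+04 rad/s.
Step 2 — Component impedances:
  R: Z = R = 46.1 Ω
  C: Z = 1/(jωC) = -j/(ω·C) = 0 - j2.056 Ω
Step 3 — Series combination: Z_total = R + C = 46.1 - j2.056 Ω = 46.15∠-2.6° Ω.

Z = 46.1 - j2.056 Ω = 46.15∠-2.6° Ω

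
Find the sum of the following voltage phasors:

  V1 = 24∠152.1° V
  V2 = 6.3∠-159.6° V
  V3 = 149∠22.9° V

Step 1 — Convert each phasor to rectangular form:
  V1 = 24·(cos(152.1°) + j·sin(152.1°)) = -21.21 + j11.23 V
  V2 = 6.3·(cos(-159.6°) + j·sin(-159.6°)) = -5.905 - j2.196 V
  V3 = 149·(cos(22.9°) + j·sin(22.9°)) = 137.3 + j57.98 V
Step 2 — Sum components: V_total = 110.1 + j67.01 V.
Step 3 — Convert to polar: |V_total| = 128.9 V, ∠V_total = 31.3°.

V_total = 128.9∠31.3° V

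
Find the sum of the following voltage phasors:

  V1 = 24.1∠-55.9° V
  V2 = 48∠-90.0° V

Step 1 — Convert each phasor to rectangular form:
  V1 = 24.1·(cos(-55.9°) + j·sin(-55.9°)) = 13.51 - j19.96 V
  V2 = 48·(cos(-90.0°) + j·sin(-90.0°)) = 0 - j48 V
Step 2 — Sum components: V_total = 13.51 - j67.96 V.
Step 3 — Convert to polar: |V_total| = 69.29 V, ∠V_total = -78.8°.

V_total = 69.29∠-78.8° V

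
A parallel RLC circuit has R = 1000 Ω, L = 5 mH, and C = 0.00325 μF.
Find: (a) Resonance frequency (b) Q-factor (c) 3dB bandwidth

Step 1 — Resonance: ω₀ = 1/√(LC) = 1/√(0.005·3.25e-09) = 2.481e+05 rad/s.
Step 2 — f₀ = ω₀/(2π) = 3.948e+04 Hz.
Step 3 — Parallel Q: Q = R/(ω₀L) = 1000/(2.481e+05·0.005) = 0.8062.
Step 4 — Bandwidth: Δω = ω₀/Q = 3.077e+05 rad/s; BW = Δω/(2π) = 4.897e+04 Hz.

(a) f₀ = 3.948e+04 Hz  (b) Q = 0.8062  (c) BW = 4.897e+04 Hz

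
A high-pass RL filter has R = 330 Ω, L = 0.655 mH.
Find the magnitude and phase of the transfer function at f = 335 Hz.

Step 1 — Angular frequency: ω = 2π·335 = 2105 rad/s.
Step 2 — Transfer function: H(jω) = jωL/(R + jωL).
Step 3 — Numerator jωL = j·1.379; denominator R + jωL = 330 + j1.379.
Step 4 — H = 1.745e-05 + j0.004178.
Step 5 — Magnitude: |H| = 0.004178 (-47.6 dB); phase: φ = 89.8°.

|H| = 0.004178 (-47.6 dB), φ = 89.8°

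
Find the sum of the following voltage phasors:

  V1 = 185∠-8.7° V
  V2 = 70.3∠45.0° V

Step 1 — Convert each phasor to rectangular form:
  V1 = 185·(cos(-8.7°) + j·sin(-8.7°)) = 182.9 - j27.98 V
  V2 = 70.3·(cos(45.0°) + j·sin(45.0°)) = 49.71 + j49.71 V
Step 2 — Sum components: V_total = 232.6 + j21.73 V.
Step 3 — Convert to polar: |V_total| = 233.6 V, ∠V_total = 5.3°.

V_total = 233.6∠5.3° V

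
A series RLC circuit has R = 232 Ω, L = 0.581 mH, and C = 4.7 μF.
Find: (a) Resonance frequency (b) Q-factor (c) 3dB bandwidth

Step 1 — Resonance: ω₀ = 1/√(LC) = 1/√(0.000581·4.7e-06) = 1.914e+04 rad/s.
Step 2 — f₀ = ω₀/(2π) = 3046 Hz.
Step 3 — Series Q: Q = ω₀L/R = 1.914e+04·0.000581/232 = 0.04792.
Step 4 — Bandwidth: Δω = ω₀/Q = 3.993e+05 rad/s; BW = Δω/(2π) = 6.355e+04 Hz.

(a) f₀ = 3046 Hz  (b) Q = 0.04792  (c) BW = 6.355e+04 Hz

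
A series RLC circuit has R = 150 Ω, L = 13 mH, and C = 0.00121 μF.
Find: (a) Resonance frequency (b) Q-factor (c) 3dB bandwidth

Step 1 — Resonance condition Im(Z)=0 gives ω₀ = 1/√(LC).
Step 2 — ω₀ = 1/√(0.013·1.21e-09) = 2.521e+05 rad/s.
Step 3 — f₀ = ω₀/(2π) = 4.013e+04 Hz.
Step 4 — Series Q: Q = ω₀L/R = 2.521e+05·0.013/150 = 21.85.
Step 5 — 3dB bandwidth: Δω = ω₀/Q = 1.154e+04 rad/s; BW = Δω/(2π) = 1836 Hz.

(a) f₀ = 4.013e+04 Hz  (b) Q = 21.85  (c) BW = 1836 Hz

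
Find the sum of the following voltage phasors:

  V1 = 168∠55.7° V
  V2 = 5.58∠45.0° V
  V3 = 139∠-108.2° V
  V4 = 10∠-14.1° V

Step 1 — Convert each phasor to rectangular form:
  V1 = 168·(cos(55.7°) + j·sin(55.7°)) = 94.67 + j138.8 V
  V2 = 5.58·(cos(45.0°) + j·sin(45.0°)) = 3.946 + j3.946 V
  V3 = 139·(cos(-108.2°) + j·sin(-108.2°)) = -43.41 - j132 V
  V4 = 10·(cos(-14.1°) + j·sin(-14.1°)) = 9.699 - j2.436 V
Step 2 — Sum components: V_total = 64.9 + j8.248 V.
Step 3 — Convert to polar: |V_total| = 65.42 V, ∠V_total = 7.2°.

V_total = 65.42∠7.2° V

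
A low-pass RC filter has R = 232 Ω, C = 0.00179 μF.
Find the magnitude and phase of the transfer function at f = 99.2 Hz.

Step 1 — Angular frequency: ω = 2π·99.2 = 623.3 rad/s.
Step 2 — Transfer function: H(jω) = 1/(1 + jωRC).
Step 3 — Denominator: 1 + jωRC = 1 + j·623.3·232·1.79e-09 = 1 + j0.0002588.
Step 4 — H = 1 - j0.0002588.
Step 5 — Magnitude: |H| = 1 (-0.0 dB); phase: φ = -0.0°.

|H| = 1 (-0.0 dB), φ = -0.0°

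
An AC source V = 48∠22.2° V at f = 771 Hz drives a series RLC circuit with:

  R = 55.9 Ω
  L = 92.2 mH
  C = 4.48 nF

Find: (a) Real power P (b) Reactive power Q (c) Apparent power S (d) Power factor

Step 1 — Angular frequency: ω = 2π·f = 2π·771 = 4844 rad/s.
Step 2 — Component impedances:
  R: Z = R = 55.9 Ω
  L: Z = jωL = j·4844·0.0922 = 0 + j446.6 Ω
  C: Z = 1/(jωC) = -j/(ω·C) = 0 - j4.608e+04 Ω
Step 3 — Series combination: Z_total = R + L + C = 55.9 - j4.563e+04 Ω = 4.563e+04∠-89.9° Ω.
Step 4 — Source phasor: V = 48∠22.2° V = 44.44 + j18.14 V.
Step 5 — Current: I = V / Z = -0.0003963 + j0.0009744 A = 0.001052∠112.1° A.
Step 6 — Complex power: S = V·I* = 6.186e-05 - j0.05049 VA.
Step 7 — Real power: P = Re(S) = 6.186e-05 W.
Step 8 — Reactive power: Q = Im(S) = -0.05049 VAR.
Step 9 — Apparent power: |S| = 0.05049 VA.
Step 10 — Power factor: PF = P/|S| = 0.001225 (leading).

(a) P = 6.186e-05 W  (b) Q = -0.05049 VAR  (c) S = 0.05049 VA  (d) PF = 0.001225 (leading)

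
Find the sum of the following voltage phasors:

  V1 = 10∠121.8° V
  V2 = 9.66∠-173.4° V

Step 1 — Convert each phasor to rectangular form:
  V1 = 10·(cos(121.8°) + j·sin(121.8°)) = -5.27 + j8.499 V
  V2 = 9.66·(cos(-173.4°) + j·sin(-173.4°)) = -9.596 - j1.11 V
Step 2 — Sum components: V_total = -14.87 + j7.389 V.
Step 3 — Convert to polar: |V_total| = 16.6 V, ∠V_total = 153.6°.

V_total = 16.6∠153.6° V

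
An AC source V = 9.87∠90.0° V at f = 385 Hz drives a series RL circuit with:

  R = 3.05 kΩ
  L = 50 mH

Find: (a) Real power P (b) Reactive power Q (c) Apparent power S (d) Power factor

Step 1 — Angular frequency: ω = 2π·f = 2π·385 = 2419 rad/s.
Step 2 — Component impedances:
  R: Z = R = 3050 Ω
  L: Z = jωL = j·2419·0.05 = 0 + j121 Ω
Step 3 — Series combination: Z_total = R + L = 3050 + j121 Ω = 3052∠2.3° Ω.
Step 4 — Source phasor: V = 9.87∠90.0° V = 0 + j9.87 V.
Step 5 — Current: I = V / Z = 0.0001281 + j0.003231 A = 0.003234∠87.7° A.
Step 6 — Complex power: S = V·I* = 0.03189 + j0.001265 VA.
Step 7 — Real power: P = Re(S) = 0.03189 W.
Step 8 — Reactive power: Q = Im(S) = 0.001265 VAR.
Step 9 — Apparent power: |S| = 0.03191 VA.
Step 10 — Power factor: PF = P/|S| = 0.9992 (lagging).

(a) P = 0.03189 W  (b) Q = 0.001265 VAR  (c) S = 0.03191 VA  (d) PF = 0.9992 (lagging)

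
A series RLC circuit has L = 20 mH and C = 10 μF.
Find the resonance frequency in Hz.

Step 1 — Resonance condition Im(Z)=0 gives ω₀ = 1/√(LC).
Step 2 — ω₀ = 1/√(0.02·1e-05) = 2236 rad/s.
Step 3 — f₀ = ω₀/(2π) = 355.9 Hz.

f₀ = 355.9 Hz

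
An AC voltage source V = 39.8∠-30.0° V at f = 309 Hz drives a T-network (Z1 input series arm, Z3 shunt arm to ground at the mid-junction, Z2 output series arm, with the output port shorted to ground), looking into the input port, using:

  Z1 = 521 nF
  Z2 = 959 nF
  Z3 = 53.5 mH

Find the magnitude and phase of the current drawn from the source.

Step 1 — Angular frequency: ω = 2π·f = 2π·309 = 1942 rad/s.
Step 2 — Component impedances:
  Z1: Z = 1/(jωC) = -j/(ω·C) = 0 - j988.6 Ω
  Z2: Z = 1/(jωC) = -j/(ω·C) = 0 - j537.1 Ω
  Z3: Z = jωL = j·1942·0.0535 = 0 + j103.9 Ω
Step 3 — With the output port shorted to ground, the output series arm Z2 runs from the junction to ground; the shunt arm Z3 also runs from the junction to ground. They appear in parallel: Z3 || Z2 = 0 + j128.8 Ω.
Step 4 — Series with input arm Z1: Z_in = Z1 + (Z3 || Z2) = 0 - j859.8 Ω = 859.8∠-90.0° Ω.
Step 5 — Source phasor: V = 39.8∠-30.0° V = 34.47 - j19.9 V.
Step 6 — Ohm's law: I = V / Z_total = (34.47 - j19.9) / (0 - j859.8) = 0.02314 + j0.04009 A.
Step 7 — Convert to polar: |I| = 0.04629 A, ∠I = 60.0°.

I = 0.04629∠60.0° A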